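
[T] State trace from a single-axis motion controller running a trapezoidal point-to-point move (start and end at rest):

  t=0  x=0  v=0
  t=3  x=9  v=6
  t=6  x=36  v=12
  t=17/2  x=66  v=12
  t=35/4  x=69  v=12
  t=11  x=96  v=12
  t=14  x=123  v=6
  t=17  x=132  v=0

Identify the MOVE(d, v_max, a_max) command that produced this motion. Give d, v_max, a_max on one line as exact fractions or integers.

final state: t=17, x=132, v=0 → d = 132
a_max = (6−0)/(3−0) = 2
max v = 12 over t∈[6,11] → v_max = 12
check: 12·(6+5) = 132 ✓

d=132 v_max=12 a_max=2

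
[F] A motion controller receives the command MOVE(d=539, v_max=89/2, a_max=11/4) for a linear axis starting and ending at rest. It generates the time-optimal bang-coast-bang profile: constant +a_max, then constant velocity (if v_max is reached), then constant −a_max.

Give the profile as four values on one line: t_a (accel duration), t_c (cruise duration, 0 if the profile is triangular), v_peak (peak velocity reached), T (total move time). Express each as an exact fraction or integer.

v_max²/a_max = (89/2)²/(11/4) = 7921/11
539 < 7921/11 ⇒ no cruise
v_peak = √(539·11/4) = √(5929/4) = 77/2
t_a = (77/2)/(11/4) = 14; t_c = 0
T = 2·14 = 28

t_a=14 t_c=0 v_peak=77/2 T=28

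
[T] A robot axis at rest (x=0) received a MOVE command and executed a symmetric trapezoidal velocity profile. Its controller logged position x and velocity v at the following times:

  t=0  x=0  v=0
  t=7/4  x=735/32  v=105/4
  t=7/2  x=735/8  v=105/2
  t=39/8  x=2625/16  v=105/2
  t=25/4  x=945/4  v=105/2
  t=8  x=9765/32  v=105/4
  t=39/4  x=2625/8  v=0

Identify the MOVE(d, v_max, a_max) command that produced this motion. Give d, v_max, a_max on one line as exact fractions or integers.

final state: t=39/4, x=2625/8, v=0 → d = 2625/8
a_max = (105/4−0)/(7/4−0) = 15
max v = 105/2 over t∈[7/2,25/4] → v_max = 105/2
check: 105/2·(7/2+11/4) = 2625/8 ✓

d=2625/8 v_max=105/2 a_max=15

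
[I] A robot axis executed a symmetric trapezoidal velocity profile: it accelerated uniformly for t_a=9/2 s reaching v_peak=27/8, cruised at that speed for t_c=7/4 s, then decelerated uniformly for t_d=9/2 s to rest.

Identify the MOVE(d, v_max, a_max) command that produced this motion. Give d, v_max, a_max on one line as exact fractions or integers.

a_max = (27/8)/(9/2) = 3/4
d_a = ½·27/8·9/2 = 243/32; d_c = 27/8·7/4 = 189/32
d = 2·243/32 + 189/32 = 675/32
t_c = 7/4 > 0 so v_max = 27/8

d=675/32 v_max=27/8 a_max=3/4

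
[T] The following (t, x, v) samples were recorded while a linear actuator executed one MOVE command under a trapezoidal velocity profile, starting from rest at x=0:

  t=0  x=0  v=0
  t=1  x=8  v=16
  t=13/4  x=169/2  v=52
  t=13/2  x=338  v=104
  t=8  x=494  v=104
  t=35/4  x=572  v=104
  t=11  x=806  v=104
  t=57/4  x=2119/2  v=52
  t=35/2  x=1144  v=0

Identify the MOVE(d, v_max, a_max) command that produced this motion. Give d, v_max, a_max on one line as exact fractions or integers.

d=1144 v_max=104 a_max=16

final state: t=35/2, x=1144, v=0 → d = 1144
a_max = (16−0)/(1−0) = 16
max v = 104 over t∈[13/2,11] → v_max = 104
check: 104·(13/2+9/2) = 1144 ✓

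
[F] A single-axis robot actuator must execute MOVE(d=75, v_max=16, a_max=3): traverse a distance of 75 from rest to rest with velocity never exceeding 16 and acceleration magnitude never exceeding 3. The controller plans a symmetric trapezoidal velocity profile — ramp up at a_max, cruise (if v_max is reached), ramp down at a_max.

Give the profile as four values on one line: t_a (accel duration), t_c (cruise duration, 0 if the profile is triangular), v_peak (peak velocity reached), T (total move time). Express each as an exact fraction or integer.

t_a=5 t_c=0 v_peak=15 T=10

vₘ²/aₘ = 16²/3 = 256/3
75 < 256/3 ⇒ no cruise
v_peak = √(75·3) = √225 = 15
t_a = 15/3 = 5; t_c = 0
T = 2·5 = 10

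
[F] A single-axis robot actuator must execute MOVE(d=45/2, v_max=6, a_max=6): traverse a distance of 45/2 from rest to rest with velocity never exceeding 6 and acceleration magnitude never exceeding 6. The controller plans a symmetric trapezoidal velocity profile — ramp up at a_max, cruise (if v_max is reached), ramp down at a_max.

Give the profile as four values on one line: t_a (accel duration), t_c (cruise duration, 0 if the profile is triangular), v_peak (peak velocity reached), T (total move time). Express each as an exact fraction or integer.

t_a=1 t_c=11/4 v_peak=6 T=19/4

vₘ²/aₘ = 6²/6 = 6
45/2 ≥ 6 → trapezoidal
t_a = 6/6 = 1; v_peak = 6
d_cruise = 45/2 − 6 = 33/2; t_c = (33/2)/6 = 11/4
T = 2·1 + 11/4 = 19/4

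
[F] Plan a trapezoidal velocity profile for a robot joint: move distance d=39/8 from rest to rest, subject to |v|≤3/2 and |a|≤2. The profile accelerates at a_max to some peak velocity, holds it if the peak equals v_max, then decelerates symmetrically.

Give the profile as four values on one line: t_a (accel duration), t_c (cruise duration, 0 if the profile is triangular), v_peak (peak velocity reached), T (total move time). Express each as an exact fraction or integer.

(v_max)²/a_max = (3/2)²/2 = 9/8
39/8 ≥ 9/8 → trapezoidal
t_a = (3/2)/2 = 3/4; v_peak = 3/2
d_cruise = 39/8 − 9/8 = 15/4; t_c = (15/4)/(3/2) = 5/2
T = 2·3/4 + 5/2 = 4

t_a=3/4 t_c=5/2 v_peak=3/2 T=4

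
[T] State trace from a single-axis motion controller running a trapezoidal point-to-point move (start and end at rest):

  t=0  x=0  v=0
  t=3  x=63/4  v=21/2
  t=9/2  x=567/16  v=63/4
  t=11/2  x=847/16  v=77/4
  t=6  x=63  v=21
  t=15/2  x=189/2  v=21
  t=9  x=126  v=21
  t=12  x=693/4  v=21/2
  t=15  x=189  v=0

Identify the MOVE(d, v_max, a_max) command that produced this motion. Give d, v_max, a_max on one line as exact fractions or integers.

d=189 v_max=21 a_max=7/2

final state: t=15, x=189, v=0 → d = 189
a_max = (21/2−0)/(3−0) = 7/2
max v = 21 over t∈[6,9] → v_max = 21
check: 21·(6+3) = 189 ✓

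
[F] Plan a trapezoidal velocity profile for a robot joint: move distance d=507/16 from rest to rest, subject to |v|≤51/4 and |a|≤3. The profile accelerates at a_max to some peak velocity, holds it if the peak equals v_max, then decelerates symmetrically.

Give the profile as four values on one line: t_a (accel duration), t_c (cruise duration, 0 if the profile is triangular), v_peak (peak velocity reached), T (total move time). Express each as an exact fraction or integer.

t_a=13/4 t_c=0 v_peak=39/4 T=13/2

v_max²/a_max = (51/4)²/3 = 867/16
507/16 < 867/16 → triangular
v_peak = √(507/16·3) = √(1521/16) = 39/4
t_a = (39/4)/3 = 13/4; t_c = 0
T = 2·13/4 = 13/2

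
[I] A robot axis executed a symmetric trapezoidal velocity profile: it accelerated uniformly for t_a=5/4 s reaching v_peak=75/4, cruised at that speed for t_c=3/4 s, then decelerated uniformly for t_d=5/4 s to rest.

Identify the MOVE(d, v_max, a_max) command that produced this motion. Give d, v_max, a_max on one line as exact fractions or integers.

a_max = (75/4)/(5/4) = 15
d_a = ½·75/4·5/4 = 375/32; d_c = 75/4·3/4 = 225/16
d = 2·375/32 + 225/16 = 75/2
t_c = 3/4 > 0 ⇒ limit active, v_max = 75/4

d=75/2 v_max=75/4 a_max=15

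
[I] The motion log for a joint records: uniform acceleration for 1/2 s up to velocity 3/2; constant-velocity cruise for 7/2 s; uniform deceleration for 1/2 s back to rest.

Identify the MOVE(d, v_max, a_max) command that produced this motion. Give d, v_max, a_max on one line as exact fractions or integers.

a_max = (3/2)/(1/2) = 3
d_a = ½·3/2·1/2 = 3/8; d_c = 3/2·7/2 = 21/4
d = 2·3/8 + 21/4 = 6
t_c = 7/2 > 0 so v_max = 3/2

d=6 v_max=3/2 a_max=3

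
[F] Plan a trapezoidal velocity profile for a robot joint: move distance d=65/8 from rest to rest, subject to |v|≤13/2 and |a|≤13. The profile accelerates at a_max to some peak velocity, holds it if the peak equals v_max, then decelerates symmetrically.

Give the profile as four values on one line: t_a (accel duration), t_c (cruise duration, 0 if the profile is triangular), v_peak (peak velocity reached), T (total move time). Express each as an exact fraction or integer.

t_a=1/2 t_c=3/4 v_peak=13/2 T=7/4

(v_max)²/a_max = (13/2)²/13 = 13/4
65/8 ≥ 13/4 so v_max reached
t_a = (13/2)/13 = 1/2; v_peak = 13/2
d_cruise = 65/8 − 13/4 = 39/8; t_c = (39/8)/(13/2) = 3/4
T = 2·1/2 + 3/4 = 7/4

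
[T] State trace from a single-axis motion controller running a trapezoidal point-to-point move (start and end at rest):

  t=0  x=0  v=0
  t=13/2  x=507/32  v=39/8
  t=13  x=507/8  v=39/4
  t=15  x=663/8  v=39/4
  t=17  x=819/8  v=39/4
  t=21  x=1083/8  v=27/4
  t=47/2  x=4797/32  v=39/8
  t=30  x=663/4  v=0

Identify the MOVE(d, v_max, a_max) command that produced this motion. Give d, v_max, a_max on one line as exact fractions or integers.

d=663/4 v_max=39/4 a_max=3/4

final state: t=30, x=663/4, v=0 → d = 663/4
a_max = (39/8−0)/(13/2−0) = 3/4
max v = 39/4 over t∈[13,17] → v_max = 39/4
check: 39/4·(13+4) = 663/4 ✓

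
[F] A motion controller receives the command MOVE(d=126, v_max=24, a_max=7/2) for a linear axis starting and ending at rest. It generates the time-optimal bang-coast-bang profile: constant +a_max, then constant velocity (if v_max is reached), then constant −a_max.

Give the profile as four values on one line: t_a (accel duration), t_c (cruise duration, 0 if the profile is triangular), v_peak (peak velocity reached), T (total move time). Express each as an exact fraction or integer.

t_a=6 t_c=0 v_peak=21 T=12

(v_max)²/a_max = 24²/(7/2) = 1152/7
126 < 1152/7 so t_c = 0
v_peak = √(126·7/2) = √441 = 21
t_a = 21/(7/2) = 6; t_c = 0
T = 2·6 = 12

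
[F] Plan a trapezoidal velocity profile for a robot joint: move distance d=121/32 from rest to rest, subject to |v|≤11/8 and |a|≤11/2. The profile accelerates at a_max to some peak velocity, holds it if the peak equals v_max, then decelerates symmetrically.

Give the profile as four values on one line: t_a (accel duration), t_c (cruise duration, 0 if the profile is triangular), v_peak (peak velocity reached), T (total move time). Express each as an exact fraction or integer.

(v_max)²/a_max = (11/8)²/(11/2) = 11/32
121/32 ≥ 11/32 ⇒ cruise phase
t_a = (11/8)/(11/2) = 1/4; v_peak = 11/8
d_cruise = 121/32 − 11/32 = 55/16; t_c = (55/16)/(11/8) = 5/2
T = 2·1/4 + 5/2 = 3

t_a=1/4 t_c=5/2 v_peak=11/8 T=3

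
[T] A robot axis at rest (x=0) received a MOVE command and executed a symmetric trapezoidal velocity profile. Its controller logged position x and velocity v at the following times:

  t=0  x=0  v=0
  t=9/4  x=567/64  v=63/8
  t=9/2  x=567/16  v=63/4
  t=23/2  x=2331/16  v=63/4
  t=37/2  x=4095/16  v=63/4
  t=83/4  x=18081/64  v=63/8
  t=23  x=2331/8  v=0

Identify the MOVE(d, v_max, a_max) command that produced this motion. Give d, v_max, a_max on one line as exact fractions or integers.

final state: t=23, x=2331/8, v=0 → d = 2331/8
a_max = (63/8−0)/(9/4−0) = 7/2
max v = 63/4 over t∈[9/2,37/2] → v_max = 63/4
check: 63/4·(9/2+14) = 2331/8 ✓

d=2331/8 v_max=63/4 a_max=7/2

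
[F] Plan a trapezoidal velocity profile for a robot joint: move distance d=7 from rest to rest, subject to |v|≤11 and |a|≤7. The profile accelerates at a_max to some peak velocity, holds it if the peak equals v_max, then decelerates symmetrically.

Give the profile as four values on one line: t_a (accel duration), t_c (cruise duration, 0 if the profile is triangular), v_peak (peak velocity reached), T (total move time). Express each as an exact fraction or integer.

t_a=1 t_c=0 v_peak=7 T=2

(v_max)²/a_max = 11²/7 = 121/7
7 < 121/7 so t_c = 0
v_peak = √(7·7) = √49 = 7
t_a = 7/7 = 1; t_c = 0
T = 2·1 = 2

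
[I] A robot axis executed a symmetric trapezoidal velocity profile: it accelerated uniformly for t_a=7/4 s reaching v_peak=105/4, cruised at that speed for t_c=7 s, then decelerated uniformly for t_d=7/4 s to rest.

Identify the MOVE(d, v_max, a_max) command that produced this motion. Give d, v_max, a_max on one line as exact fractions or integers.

d=3675/16 v_max=105/4 a_max=15

a_max = (105/4)/(7/4) = 15
d_a = ½·105/4·7/4 = 735/32; d_c = 105/4·7 = 735/4
d = 2·735/32 + 735/4 = 3675/16
t_c = 7 > 0 ⇒ limit active, v_max = 105/4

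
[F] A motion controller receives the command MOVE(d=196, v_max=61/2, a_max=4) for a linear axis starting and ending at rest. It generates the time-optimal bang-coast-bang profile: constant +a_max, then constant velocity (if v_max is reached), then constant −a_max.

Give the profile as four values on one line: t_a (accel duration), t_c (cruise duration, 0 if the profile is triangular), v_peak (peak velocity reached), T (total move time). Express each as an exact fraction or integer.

t_a=7 t_c=0 v_peak=28 T=14

vₘ²/aₘ = (61/2)²/4 = 3721/16
196 < 3721/16 → triangular
v_peak = √(196·4) = √784 = 28
t_a = 28/4 = 7; t_c = 0
T = 2·7 = 14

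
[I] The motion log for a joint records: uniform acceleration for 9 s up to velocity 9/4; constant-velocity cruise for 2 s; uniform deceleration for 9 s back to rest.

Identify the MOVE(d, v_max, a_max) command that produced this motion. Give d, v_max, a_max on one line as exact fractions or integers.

a_max = (9/4)/9 = 1/4
d_a = ½·9/4·9 = 81/8; d_c = 9/4·2 = 9/2
d = 2·81/8 + 9/2 = 99/4
t_c = 2 > 0 so v_max = 9/4

d=99/4 v_max=9/4 a_max=1/4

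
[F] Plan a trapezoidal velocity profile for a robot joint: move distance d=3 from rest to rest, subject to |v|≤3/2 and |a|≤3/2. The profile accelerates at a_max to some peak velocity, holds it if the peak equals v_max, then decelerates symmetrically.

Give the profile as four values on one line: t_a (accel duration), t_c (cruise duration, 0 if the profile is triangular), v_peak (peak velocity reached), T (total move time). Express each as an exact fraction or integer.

t_a=1 t_c=1 v_peak=3/2 T=3

(v_max)²/a_max = (3/2)²/(3/2) = 3/2
3 ≥ 3/2 so v_max reached
t_a = (3/2)/(3/2) = 1; v_peak = 3/2
d_cruise = 3 − 3/2 = 3/2; t_c = (3/2)/(3/2) = 1
T = 2·1 + 1 = 3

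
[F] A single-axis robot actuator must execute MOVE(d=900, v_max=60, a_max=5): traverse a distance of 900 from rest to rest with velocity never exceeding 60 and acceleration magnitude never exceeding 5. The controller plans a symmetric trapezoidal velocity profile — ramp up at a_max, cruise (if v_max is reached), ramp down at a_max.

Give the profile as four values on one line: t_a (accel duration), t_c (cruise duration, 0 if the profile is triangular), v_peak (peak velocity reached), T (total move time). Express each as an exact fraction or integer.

t_a=12 t_c=3 v_peak=60 T=27

(v_max)²/a_max = 60²/5 = 720
900 ≥ 720 → trapezoidal
t_a = 60/5 = 12; v_peak = 60
d_cruise = 900 − 720 = 180; t_c = 180/60 = 3
T = 2·12 + 3 = 27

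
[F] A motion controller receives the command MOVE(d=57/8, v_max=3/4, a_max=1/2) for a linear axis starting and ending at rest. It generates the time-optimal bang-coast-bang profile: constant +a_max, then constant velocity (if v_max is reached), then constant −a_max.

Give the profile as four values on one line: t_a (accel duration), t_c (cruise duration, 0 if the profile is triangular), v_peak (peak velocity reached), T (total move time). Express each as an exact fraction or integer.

vₘ²/aₘ = (3/4)²/(1/2) = 9/8
57/8 ≥ 9/8 so v_max reached
t_a = (3/4)/(1/2) = 3/2; v_peak = 3/4
d_cruise = 57/8 − 9/8 = 6; t_c = 6/(3/4) = 8
T = 2·3/2 + 8 = 11

t_a=3/2 t_c=8 v_peak=3/4 T=11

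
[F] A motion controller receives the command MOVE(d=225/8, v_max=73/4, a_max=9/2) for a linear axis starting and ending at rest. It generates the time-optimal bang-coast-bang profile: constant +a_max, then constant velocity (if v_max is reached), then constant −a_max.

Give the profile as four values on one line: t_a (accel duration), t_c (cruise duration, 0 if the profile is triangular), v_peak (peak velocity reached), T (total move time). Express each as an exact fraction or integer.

t_a=5/2 t_c=0 v_peak=45/4 T=5

v_max²/a_max = (73/4)²/(9/2) = 5329/72
225/8 < 5329/72 ⇒ no cruise
v_peak = √(225/8·9/2) = √(2025/16) = 45/4
t_a = (45/4)/(9/2) = 5/2; t_c = 0
T = 2·5/2 = 5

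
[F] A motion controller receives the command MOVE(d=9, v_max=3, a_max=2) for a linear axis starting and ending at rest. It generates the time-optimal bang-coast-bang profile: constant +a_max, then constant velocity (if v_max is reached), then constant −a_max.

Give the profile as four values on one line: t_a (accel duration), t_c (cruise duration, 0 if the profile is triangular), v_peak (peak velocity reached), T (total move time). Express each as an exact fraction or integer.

t_a=3/2 t_c=3/2 v_peak=3 T=9/2

(v_max)²/a_max = 3²/2 = 9/2
9 ≥ 9/2 so v_max reached
t_a = 3/2; v_peak = 3
d_cruise = 9 − 9/2 = 9/2; t_c = (9/2)/3 = 3/2
T = 2·3/2 + 3/2 = 9/2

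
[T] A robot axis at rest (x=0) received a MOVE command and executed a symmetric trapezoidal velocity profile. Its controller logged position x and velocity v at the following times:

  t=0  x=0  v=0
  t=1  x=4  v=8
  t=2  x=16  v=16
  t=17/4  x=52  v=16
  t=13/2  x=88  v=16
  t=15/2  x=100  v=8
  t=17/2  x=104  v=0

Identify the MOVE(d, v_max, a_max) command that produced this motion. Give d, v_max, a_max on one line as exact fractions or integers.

final state: t=17/2, x=104, v=0 → d = 104
a_max = (8−0)/(1−0) = 8
max v = 16 over t∈[2,13/2] → v_max = 16
check: 16·(2+9/2) = 104 ✓

d=104 v_max=16 a_max=8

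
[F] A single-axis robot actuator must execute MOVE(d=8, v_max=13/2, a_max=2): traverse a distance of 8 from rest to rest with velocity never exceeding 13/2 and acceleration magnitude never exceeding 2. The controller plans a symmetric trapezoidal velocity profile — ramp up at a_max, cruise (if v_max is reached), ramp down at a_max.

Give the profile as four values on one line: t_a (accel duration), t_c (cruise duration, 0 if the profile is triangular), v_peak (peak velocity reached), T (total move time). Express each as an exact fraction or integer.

t_a=2 t_c=0 v_peak=4 T=4

vₘ²/aₘ = (13/2)²/2 = 169/8
8 < 169/8 so t_c = 0
v_peak = √(8·2) = √16 = 4
t_a = 4/2 = 2; t_c = 0
T = 2·2 = 4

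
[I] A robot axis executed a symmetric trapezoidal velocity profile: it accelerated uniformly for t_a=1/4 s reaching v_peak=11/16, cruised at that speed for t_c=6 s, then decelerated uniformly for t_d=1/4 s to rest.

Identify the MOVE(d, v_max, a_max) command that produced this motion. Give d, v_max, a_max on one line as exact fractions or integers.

d=275/64 v_max=11/16 a_max=11/4

a_max = (11/16)/(1/4) = 11/4
d_a = ½·11/16·1/4 = 11/128; d_c = 11/16·6 = 33/8
d = 2·11/128 + 33/8 = 275/64
t_c = 6 > 0 → v_max = v_peak = 11/16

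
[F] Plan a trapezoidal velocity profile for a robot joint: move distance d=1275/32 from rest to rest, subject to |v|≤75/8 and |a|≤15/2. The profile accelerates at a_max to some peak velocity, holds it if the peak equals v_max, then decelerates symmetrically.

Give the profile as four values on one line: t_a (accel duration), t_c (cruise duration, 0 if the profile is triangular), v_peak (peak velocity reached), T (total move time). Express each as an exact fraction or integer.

(v_max)²/a_max = (75/8)²/(15/2) = 375/32
1275/32 ≥ 375/32 so v_max reached
t_a = (75/8)/(15/2) = 5/4; v_peak = 75/8
d_cruise = 1275/32 − 375/32 = 225/8; t_c = (225/8)/(75/8) = 3
T = 2·5/4 + 3 = 11/2

t_a=5/4 t_c=3 v_peak=75/8 T=11/2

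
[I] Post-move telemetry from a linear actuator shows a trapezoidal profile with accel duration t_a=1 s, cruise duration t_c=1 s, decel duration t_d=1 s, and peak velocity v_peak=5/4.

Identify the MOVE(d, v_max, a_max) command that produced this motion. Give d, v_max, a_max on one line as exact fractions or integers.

a_max = (5/4)/1 = 5/4
d_a = ½·5/4·1 = 5/8; d_c = 5/4·1 = 5/4
d = 2·5/8 + 5/4 = 5/2
t_c = 1 > 0 ⇒ limit active, v_max = 5/4

d=5/2 v_max=5/4 a_max=5/4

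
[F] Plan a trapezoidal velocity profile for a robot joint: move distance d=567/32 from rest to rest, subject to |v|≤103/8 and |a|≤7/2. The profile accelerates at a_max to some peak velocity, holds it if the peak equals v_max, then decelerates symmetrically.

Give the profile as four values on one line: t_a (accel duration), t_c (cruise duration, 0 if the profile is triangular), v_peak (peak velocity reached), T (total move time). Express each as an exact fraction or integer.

v_max²/a_max = (103/8)²/(7/2) = 10609/224
567/32 < 10609/224 ⇒ no cruise
v_peak = √(567/32·7/2) = √(3969/64) = 63/8
t_a = (63/8)/(7/2) = 9/4; t_c = 0
T = 2·9/4 = 9/2

t_a=9/4 t_c=0 v_peak=63/8 T=9/2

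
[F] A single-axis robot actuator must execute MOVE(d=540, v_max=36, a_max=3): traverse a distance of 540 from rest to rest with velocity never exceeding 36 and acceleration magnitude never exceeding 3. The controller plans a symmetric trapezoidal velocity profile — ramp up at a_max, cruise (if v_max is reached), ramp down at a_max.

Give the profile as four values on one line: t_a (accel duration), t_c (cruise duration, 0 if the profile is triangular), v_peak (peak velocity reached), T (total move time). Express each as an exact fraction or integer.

(v_max)²/a_max = 36²/3 = 432
540 ≥ 432 → trapezoidal
t_a = 36/3 = 12; v_peak = 36
d_cruise = 540 − 432 = 108; t_c = 108/36 = 3
T = 2·12 + 3 = 27

t_a=12 t_c=3 v_peak=36 T=27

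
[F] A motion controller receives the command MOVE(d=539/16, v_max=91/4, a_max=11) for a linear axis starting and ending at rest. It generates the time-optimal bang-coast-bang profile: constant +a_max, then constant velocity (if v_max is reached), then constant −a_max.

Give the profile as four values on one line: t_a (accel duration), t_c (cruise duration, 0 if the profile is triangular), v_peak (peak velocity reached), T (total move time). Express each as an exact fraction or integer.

v_max²/a_max = (91/4)²/11 = 8281/176
539/16 < 8281/176 ⇒ no cruise
v_peak = √(539/16·11) = √(5929/16) = 77/4
t_a = (77/4)/11 = 7/4; t_c = 0
T = 2·7/4 = 7/2

t_a=7/4 t_c=0 v_peak=77/4 T=7/2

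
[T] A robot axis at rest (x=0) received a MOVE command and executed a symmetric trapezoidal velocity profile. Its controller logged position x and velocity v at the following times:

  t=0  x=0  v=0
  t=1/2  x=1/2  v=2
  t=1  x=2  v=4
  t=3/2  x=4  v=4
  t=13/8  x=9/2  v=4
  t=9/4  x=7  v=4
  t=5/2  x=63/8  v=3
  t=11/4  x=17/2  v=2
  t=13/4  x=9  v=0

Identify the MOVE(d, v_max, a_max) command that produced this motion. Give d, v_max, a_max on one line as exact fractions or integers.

final state: t=13/4, x=9, v=0 → d = 9
a_max = (2−0)/(1/2−0) = 4
max v = 4 over t∈[1,9/4] → v_max = 4
check: 4·(1+5/4) = 9 ✓

d=9 v_max=4 a_max=4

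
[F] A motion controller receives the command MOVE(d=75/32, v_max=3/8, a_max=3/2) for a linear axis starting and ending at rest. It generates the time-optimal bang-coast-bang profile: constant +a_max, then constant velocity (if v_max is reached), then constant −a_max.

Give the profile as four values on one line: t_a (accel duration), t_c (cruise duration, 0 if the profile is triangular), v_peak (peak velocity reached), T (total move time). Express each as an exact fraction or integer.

v_max²/a_max = (3/8)²/(3/2) = 3/32
75/32 ≥ 3/32 ⇒ cruise phase
t_a = (3/8)/(3/2) = 1/4; v_peak = 3/8
d_cruise = 75/32 − 3/32 = 9/4; t_c = (9/4)/(3/8) = 6
T = 2·1/4 + 6 = 13/2

t_a=1/4 t_c=6 v_peak=3/8 T=13/2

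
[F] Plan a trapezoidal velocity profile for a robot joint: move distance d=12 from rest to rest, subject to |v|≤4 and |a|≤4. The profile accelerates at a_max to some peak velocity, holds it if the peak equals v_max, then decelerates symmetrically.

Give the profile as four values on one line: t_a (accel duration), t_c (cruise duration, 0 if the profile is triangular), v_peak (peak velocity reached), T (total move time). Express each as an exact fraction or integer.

vₘ²/aₘ = 4²/4 = 4
12 ≥ 4 → trapezoidal
t_a = 4/4 = 1; v_peak = 4
d_cruise = 12 − 4 = 8; t_c = 8/4 = 2
T = 2·1 + 2 = 4

t_a=1 t_c=2 v_peak=4 T=4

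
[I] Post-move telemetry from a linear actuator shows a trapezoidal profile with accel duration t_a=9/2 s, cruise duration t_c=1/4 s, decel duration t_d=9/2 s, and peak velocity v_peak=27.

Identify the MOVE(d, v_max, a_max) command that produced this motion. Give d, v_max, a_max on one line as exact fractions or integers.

a_max = 27/(9/2) = 6
d_a = ½·27·9/2 = 243/4; d_c = 27·1/4 = 27/4
d = 2·243/4 + 27/4 = 513/4
t_c = 1/4 > 0 → v_max = v_peak = 27

d=513/4 v_max=27 a_max=6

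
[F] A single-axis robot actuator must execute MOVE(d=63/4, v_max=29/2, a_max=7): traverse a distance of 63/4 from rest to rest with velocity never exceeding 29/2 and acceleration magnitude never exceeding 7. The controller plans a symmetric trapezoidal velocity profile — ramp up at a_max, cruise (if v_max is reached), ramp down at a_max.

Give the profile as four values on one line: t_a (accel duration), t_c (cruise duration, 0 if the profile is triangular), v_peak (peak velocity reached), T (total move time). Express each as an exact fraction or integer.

t_a=3/2 t_c=0 v_peak=21/2 T=3

v_max²/a_max = (29/2)²/7 = 841/28
63/4 < 841/28 → triangular
v_peak = √(63/4·7) = √(441/4) = 21/2
t_a = (21/2)/7 = 3/2; t_c = 0
T = 2·3/2 = 3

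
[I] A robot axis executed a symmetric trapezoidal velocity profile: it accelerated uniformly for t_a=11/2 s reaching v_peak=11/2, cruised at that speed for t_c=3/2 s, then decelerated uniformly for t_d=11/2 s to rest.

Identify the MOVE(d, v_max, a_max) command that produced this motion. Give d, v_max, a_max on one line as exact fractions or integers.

d=77/2 v_max=11/2 a_max=1

a_max = (11/2)/(11/2) = 1
d_a = ½·11/2·11/2 = 121/8; d_c = 11/2·3/2 = 33/4
d = 2·121/8 + 33/4 = 77/2
t_c = 3/2 > 0 so v_max = 11/2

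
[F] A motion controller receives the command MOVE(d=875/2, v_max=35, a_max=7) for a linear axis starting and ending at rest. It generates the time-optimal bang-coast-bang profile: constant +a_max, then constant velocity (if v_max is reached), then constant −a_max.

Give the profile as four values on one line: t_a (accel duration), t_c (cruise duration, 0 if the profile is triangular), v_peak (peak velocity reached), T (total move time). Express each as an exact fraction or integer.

(v_max)²/a_max = 35²/7 = 175
875/2 ≥ 175 → trapezoidal
t_a = 35/7 = 5; v_peak = 35
d_cruise = 875/2 − 175 = 525/2; t_c = (525/2)/35 = 15/2
T = 2·5 + 15/2 = 35/2

t_a=5 t_c=15/2 v_peak=35 T=35/2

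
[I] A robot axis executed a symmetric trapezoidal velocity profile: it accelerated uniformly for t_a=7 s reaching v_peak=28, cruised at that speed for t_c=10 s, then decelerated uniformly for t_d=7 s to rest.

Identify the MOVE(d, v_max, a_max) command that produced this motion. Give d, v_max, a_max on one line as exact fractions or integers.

d=476 v_max=28 a_max=4

a_max = 28/7 = 4
d_a = ½·28·7 = 98; d_c = 28·10 = 280
d = 2·98 + 280 = 476
t_c = 10 > 0 ⇒ limit active, v_max = 28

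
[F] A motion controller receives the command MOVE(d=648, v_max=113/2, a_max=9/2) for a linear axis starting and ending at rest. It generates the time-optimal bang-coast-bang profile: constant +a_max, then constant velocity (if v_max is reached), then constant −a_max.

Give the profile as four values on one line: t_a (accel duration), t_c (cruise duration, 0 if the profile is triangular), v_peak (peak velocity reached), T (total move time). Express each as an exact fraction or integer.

vₘ²/aₘ = (113/2)²/(9/2) = 12769/18
648 < 12769/18 ⇒ no cruise
v_peak = √(648·9/2) = √2916 = 54
t_a = 54/(9/2) = 12; t_c = 0
T = 2·12 = 24

t_a=12 t_c=0 v_peak=54 T=24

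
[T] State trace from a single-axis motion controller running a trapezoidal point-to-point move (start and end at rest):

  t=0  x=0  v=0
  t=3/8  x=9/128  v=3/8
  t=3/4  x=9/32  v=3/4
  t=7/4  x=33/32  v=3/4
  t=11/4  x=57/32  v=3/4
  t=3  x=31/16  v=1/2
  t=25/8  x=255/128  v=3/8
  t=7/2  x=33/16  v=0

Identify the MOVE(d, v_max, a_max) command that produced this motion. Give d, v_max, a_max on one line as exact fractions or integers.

d=33/16 v_max=3/4 a_max=1

final state: t=7/2, x=33/16, v=0 → d = 33/16
a_max = (3/8−0)/(3/8−0) = 1
max v = 3/4 over t∈[3/4,11/4] → v_max = 3/4
check: 3/4·(3/4+2) = 33/16 ✓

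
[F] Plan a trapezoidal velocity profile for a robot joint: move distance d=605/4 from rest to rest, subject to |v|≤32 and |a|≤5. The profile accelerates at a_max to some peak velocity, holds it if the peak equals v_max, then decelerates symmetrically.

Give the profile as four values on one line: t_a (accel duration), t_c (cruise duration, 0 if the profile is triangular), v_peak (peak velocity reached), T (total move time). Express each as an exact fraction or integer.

t_a=11/2 t_c=0 v_peak=55/2 T=11

v_max²/a_max = 32²/5 = 1024/5
605/4 < 1024/5 ⇒ no cruise
v_peak = √(605/4·5) = √(3025/4) = 55/2
t_a = (55/2)/5 = 11/2; t_c = 0
T = 2·11/2 = 11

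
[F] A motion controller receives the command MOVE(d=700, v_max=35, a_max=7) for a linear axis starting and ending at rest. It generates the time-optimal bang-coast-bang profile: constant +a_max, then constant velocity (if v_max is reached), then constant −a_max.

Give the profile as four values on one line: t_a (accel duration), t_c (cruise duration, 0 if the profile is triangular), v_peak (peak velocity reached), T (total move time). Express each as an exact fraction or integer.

v_max²/a_max = 35²/7 = 175
700 ≥ 175 so v_max reached
t_a = 35/7 = 5; v_peak = 35
d_cruise = 700 − 175 = 525; t_c = 525/35 = 15
T = 2·5 + 15 = 25

t_a=5 t_c=15 v_peak=35 T=25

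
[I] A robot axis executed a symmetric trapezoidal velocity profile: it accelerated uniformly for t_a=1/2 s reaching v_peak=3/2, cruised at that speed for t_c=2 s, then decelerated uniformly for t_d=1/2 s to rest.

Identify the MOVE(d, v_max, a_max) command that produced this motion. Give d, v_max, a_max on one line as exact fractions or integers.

a_max = (3/2)/(1/2) = 3
d_a = ½·3/2·1/2 = 3/8; d_c = 3/2·2 = 3
d = 2·3/8 + 3 = 15/4
t_c = 2 > 0 → v_max = v_peak = 3/2

d=15/4 v_max=3/2 a_max=3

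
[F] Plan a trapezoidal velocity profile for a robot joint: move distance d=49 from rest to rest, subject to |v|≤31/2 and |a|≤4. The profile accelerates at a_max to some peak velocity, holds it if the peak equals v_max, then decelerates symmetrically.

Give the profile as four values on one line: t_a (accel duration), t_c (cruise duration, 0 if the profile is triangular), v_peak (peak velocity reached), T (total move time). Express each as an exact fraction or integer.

t_a=7/2 t_c=0 v_peak=14 T=7

vₘ²/aₘ = (31/2)²/4 = 961/16
49 < 961/16 ⇒ no cruise
v_peak = √(49·4) = √196 = 14
t_a = 14/4 = 7/2; t_c = 0
T = 2·7/2 = 7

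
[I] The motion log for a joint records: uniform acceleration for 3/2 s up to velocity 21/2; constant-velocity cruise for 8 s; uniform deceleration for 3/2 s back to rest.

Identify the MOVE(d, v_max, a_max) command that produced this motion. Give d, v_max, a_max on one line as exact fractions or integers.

d=399/4 v_max=21/2 a_max=7

a_max = (21/2)/(3/2) = 7
d_a = ½·21/2·3/2 = 63/8; d_c = 21/2·8 = 84
d = 2·63/8 + 84 = 399/4
t_c = 8 > 0 → v_max = v_peak = 21/2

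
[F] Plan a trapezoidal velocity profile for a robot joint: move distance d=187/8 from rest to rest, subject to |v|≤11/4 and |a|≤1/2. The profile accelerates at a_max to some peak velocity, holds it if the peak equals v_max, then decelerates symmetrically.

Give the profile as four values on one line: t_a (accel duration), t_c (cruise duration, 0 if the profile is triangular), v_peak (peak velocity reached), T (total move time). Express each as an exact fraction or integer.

t_a=11/2 t_c=3 v_peak=11/4 T=14

v_max²/a_max = (11/4)²/(1/2) = 121/8
187/8 ≥ 121/8 ⇒ cruise phase
t_a = (11/4)/(1/2) = 11/2; v_peak = 11/4
d_cruise = 187/8 − 121/8 = 33/4; t_c = (33/4)/(11/4) = 3
T = 2·11/2 + 3 = 14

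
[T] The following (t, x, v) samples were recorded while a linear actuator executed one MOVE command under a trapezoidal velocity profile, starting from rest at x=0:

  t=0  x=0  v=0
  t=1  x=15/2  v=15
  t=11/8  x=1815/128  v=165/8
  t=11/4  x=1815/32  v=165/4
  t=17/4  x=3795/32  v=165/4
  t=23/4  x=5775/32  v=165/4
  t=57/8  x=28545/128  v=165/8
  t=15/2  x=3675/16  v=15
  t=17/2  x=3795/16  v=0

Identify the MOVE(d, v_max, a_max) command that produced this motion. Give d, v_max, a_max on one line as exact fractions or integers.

d=3795/16 v_max=165/4 a_max=15

final state: t=17/2, x=3795/16, v=0 → d = 3795/16
a_max = (15−0)/(1−0) = 15
max v = 165/4 over t∈[11/4,23/4] → v_max = 165/4
check: 165/4·(11/4+3) = 3795/16 ✓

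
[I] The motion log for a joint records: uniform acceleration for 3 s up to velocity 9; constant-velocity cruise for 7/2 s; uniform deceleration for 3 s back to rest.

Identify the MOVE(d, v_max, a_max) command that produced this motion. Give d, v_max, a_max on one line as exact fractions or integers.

a_max = 9/3 = 3
d_a = ½·9·3 = 27/2; d_c = 9·7/2 = 63/2
d = 2·27/2 + 63/2 = 117/2
t_c = 7/2 > 0 so v_max = 9

d=117/2 v_max=9 a_max=3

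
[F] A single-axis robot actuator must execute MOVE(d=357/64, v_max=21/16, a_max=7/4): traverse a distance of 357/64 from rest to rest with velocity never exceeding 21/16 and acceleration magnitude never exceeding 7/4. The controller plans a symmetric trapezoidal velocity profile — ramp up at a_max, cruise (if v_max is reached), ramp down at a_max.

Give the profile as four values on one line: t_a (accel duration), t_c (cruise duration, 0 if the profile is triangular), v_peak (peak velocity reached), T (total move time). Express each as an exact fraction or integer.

t_a=3/4 t_c=7/2 v_peak=21/16 T=5

v_max²/a_max = (21/16)²/(7/4) = 63/64
357/64 ≥ 63/64 ⇒ cruise phase
t_a = (21/16)/(7/4) = 3/4; v_peak = 21/16
d_cruise = 357/64 − 63/64 = 147/32; t_c = (147/32)/(21/16) = 7/2
T = 2·3/4 + 7/2 = 5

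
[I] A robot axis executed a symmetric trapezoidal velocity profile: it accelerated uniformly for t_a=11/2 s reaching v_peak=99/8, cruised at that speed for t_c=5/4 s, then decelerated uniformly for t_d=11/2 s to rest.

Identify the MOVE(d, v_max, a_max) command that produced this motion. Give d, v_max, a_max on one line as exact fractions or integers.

a_max = (99/8)/(11/2) = 9/4
d_a = ½·99/8·11/2 = 1089/32; d_c = 99/8·5/4 = 495/32
d = 2·1089/32 + 495/32 = 2673/32
t_c = 5/4 > 0 → v_max = v_peak = 99/8

d=2673/32 v_max=99/8 a_max=9/4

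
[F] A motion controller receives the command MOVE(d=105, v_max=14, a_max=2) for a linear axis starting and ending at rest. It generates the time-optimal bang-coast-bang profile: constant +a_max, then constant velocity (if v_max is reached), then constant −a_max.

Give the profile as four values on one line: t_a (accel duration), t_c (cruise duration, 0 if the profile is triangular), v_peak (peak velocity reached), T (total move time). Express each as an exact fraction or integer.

v_max²/a_max = 14²/2 = 98
105 ≥ 98 → trapezoidal
t_a = 14/2 = 7; v_peak = 14
d_cruise = 105 − 98 = 7; t_c = 7/14 = 1/2
T = 2·7 + 1/2 = 29/2

t_a=7 t_c=1/2 v_peak=14 T=29/2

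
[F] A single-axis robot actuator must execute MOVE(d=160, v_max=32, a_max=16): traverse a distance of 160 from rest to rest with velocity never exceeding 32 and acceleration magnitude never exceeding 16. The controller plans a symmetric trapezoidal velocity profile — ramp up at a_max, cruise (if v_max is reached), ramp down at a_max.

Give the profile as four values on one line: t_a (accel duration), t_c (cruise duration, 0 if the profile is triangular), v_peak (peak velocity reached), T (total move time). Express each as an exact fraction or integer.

v_max²/a_max = 32²/16 = 64
160 ≥ 64 → trapezoidal
t_a = 32/16 = 2; v_peak = 32
d_cruise = 160 − 64 = 96; t_c = 96/32 = 3
T = 2·2 + 3 = 7

t_a=2 t_c=3 v_peak=32 T=7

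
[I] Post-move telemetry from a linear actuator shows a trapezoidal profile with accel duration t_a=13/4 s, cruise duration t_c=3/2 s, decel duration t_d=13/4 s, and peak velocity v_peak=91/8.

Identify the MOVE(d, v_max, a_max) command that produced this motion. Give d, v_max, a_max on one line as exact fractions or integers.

a_max = (91/8)/(13/4) = 7/2
d_a = ½·91/8·13/4 = 1183/64; d_c = 91/8·3/2 = 273/16
d = 2·1183/64 + 273/16 = 1729/32
t_c = 3/2 > 0 ⇒ limit active, v_max = 91/8

d=1729/32 v_max=91/8 a_max=7/2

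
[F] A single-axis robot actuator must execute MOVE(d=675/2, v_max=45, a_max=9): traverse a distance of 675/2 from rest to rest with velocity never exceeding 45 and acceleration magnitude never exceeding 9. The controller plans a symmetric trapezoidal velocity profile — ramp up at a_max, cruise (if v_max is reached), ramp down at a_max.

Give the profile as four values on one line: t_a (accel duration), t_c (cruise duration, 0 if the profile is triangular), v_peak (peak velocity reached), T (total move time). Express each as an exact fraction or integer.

t_a=5 t_c=5/2 v_peak=45 T=25/2

(v_max)²/a_max = 45²/9 = 225
675/2 ≥ 225 ⇒ cruise phase
t_a = 45/9 = 5; v_peak = 45
d_cruise = 675/2 − 225 = 225/2; t_c = (225/2)/45 = 5/2
T = 2·5 + 5/2 = 25/2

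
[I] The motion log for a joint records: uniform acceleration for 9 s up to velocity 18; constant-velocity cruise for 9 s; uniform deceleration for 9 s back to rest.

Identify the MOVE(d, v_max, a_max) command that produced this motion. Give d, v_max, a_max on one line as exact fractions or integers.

d=324 v_max=18 a_max=2

a_max = 18/9 = 2
d_a = ½·18·9 = 81; d_c = 18·9 = 162
d = 2·81 + 162 = 324
t_c = 9 > 0 ⇒ limit active, v_max = 18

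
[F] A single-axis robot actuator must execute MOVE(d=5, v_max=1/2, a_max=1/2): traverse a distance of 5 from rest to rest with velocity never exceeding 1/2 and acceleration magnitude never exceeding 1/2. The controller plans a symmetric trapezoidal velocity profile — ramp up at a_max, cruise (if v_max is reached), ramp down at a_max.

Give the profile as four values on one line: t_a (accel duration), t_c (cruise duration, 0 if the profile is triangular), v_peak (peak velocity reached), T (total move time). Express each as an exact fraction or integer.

t_a=1 t_c=9 v_peak=1/2 T=11

vₘ²/aₘ = (1/2)²/(1/2) = 1/2
5 ≥ 1/2 → trapezoidal
t_a = (1/2)/(1/2) = 1; v_peak = 1/2
d_cruise = 5 − 1/2 = 9/2; t_c = (9/2)/(1/2) = 9
T = 2·1 + 9 = 11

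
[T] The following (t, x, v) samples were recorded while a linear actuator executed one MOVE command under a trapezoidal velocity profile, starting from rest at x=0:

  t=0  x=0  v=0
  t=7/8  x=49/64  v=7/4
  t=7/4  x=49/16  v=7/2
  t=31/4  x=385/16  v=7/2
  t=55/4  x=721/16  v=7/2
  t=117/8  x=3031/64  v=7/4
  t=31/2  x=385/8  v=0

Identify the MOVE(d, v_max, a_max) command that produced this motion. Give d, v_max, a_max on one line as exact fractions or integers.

d=385/8 v_max=7/2 a_max=2

final state: t=31/2, x=385/8, v=0 → d = 385/8
a_max = (7/4−0)/(7/8−0) = 2
max v = 7/2 over t∈[7/4,55/4] → v_max = 7/2
check: 7/2·(7/4+12) = 385/8 ✓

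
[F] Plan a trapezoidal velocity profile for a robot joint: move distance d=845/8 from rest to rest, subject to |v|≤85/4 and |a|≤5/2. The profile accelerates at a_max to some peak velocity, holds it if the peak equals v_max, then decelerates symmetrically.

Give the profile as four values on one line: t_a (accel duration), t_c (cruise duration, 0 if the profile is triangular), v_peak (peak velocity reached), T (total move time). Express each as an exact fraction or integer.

vₘ²/aₘ = (85/4)²/(5/2) = 1445/8
845/8 < 1445/8 → triangular
v_peak = √(845/8·5/2) = √(4225/16) = 65/4
t_a = (65/4)/(5/2) = 13/2; t_c = 0
T = 2·13/2 = 13

t_a=13/2 t_c=0 v_peak=65/4 T=13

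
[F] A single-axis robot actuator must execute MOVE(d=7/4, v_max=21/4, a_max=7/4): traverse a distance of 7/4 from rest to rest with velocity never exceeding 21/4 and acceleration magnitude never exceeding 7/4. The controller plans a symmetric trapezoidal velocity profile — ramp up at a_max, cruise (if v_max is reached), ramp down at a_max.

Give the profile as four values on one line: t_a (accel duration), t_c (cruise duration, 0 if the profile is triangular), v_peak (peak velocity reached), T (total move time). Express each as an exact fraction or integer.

(v_max)²/a_max = (21/4)²/(7/4) = 63/4
7/4 < 63/4 → triangular
v_peak = √(7/4·7/4) = √(49/16) = 7/4
t_a = (7/4)/(7/4) = 1; t_c = 0
T = 2·1 = 2

t_a=1 t_c=0 v_peak=7/4 T=2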